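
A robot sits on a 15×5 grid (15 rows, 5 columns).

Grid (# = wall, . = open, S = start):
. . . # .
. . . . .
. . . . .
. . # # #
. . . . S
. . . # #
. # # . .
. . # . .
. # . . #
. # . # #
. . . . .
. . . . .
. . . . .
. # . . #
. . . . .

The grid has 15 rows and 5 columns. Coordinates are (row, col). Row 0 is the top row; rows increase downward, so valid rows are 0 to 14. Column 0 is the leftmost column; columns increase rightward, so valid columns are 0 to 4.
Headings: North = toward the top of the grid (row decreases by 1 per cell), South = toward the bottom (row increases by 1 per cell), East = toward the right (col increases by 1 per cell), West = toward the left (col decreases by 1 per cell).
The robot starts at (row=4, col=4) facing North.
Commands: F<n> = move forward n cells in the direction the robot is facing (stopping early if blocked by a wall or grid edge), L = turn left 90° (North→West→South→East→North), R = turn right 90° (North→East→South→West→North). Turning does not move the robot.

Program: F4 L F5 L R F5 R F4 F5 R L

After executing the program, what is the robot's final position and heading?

Start: (row=4, col=4), facing North
  F4: move forward 0/4 (blocked), now at (row=4, col=4)
  L: turn left, now facing West
  F5: move forward 4/5 (blocked), now at (row=4, col=0)
  L: turn left, now facing South
  R: turn right, now facing West
  F5: move forward 0/5 (blocked), now at (row=4, col=0)
  R: turn right, now facing North
  F4: move forward 4, now at (row=0, col=0)
  F5: move forward 0/5 (blocked), now at (row=0, col=0)
  R: turn right, now facing East
  L: turn left, now facing North
Final: (row=0, col=0), facing North

Answer: Final position: (row=0, col=0), facing North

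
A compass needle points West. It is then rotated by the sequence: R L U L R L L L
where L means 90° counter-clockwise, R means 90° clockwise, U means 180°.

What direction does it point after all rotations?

Answer: Final heading: South

Derivation:
Start: West
  R (right (90° clockwise)) -> North
  L (left (90° counter-clockwise)) -> West
  U (U-turn (180°)) -> East
  L (left (90° counter-clockwise)) -> North
  R (right (90° clockwise)) -> East
  L (left (90° counter-clockwise)) -> North
  L (left (90° counter-clockwise)) -> West
  L (left (90° counter-clockwise)) -> South
Final: South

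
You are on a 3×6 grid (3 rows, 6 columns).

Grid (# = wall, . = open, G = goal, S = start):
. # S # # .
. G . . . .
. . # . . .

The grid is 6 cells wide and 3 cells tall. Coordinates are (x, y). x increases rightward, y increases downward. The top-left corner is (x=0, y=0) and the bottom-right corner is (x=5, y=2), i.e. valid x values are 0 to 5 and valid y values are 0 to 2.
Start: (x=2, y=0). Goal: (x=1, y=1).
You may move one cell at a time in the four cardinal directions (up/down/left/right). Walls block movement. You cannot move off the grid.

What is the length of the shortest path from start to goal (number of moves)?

Answer: Shortest path length: 2

Derivation:
BFS from (x=2, y=0) until reaching (x=1, y=1):
  Distance 0: (x=2, y=0)
  Distance 1: (x=2, y=1)
  Distance 2: (x=1, y=1), (x=3, y=1)  <- goal reached here
One shortest path (2 moves): (x=2, y=0) -> (x=2, y=1) -> (x=1, y=1)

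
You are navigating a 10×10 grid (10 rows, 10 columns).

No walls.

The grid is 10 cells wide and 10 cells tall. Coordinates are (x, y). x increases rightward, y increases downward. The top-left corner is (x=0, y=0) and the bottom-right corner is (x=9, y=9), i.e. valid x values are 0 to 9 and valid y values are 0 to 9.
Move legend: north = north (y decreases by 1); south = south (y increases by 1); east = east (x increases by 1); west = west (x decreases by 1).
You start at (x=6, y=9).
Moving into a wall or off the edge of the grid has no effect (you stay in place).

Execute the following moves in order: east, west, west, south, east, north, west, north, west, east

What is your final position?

Start: (x=6, y=9)
  east (east): (x=6, y=9) -> (x=7, y=9)
  west (west): (x=7, y=9) -> (x=6, y=9)
  west (west): (x=6, y=9) -> (x=5, y=9)
  south (south): blocked, stay at (x=5, y=9)
  east (east): (x=5, y=9) -> (x=6, y=9)
  north (north): (x=6, y=9) -> (x=6, y=8)
  west (west): (x=6, y=8) -> (x=5, y=8)
  north (north): (x=5, y=8) -> (x=5, y=7)
  west (west): (x=5, y=7) -> (x=4, y=7)
  east (east): (x=4, y=7) -> (x=5, y=7)
Final: (x=5, y=7)

Answer: Final position: (x=5, y=7)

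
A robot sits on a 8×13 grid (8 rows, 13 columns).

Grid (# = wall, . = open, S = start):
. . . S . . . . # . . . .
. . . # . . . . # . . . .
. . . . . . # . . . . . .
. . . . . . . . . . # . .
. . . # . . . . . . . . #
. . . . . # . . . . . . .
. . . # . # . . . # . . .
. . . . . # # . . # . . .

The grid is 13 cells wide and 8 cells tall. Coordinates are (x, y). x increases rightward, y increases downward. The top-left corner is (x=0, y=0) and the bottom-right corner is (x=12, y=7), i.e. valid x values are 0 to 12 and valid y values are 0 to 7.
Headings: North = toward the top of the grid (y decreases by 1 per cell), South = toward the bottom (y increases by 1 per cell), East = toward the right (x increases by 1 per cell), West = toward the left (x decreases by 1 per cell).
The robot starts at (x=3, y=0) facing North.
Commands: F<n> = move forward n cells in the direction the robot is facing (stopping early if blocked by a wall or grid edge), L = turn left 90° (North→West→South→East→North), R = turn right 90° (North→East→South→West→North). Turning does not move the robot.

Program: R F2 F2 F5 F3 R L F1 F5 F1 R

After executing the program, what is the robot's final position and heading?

Answer: Final position: (x=7, y=0), facing South

Derivation:
Start: (x=3, y=0), facing North
  R: turn right, now facing East
  F2: move forward 2, now at (x=5, y=0)
  F2: move forward 2, now at (x=7, y=0)
  F5: move forward 0/5 (blocked), now at (x=7, y=0)
  F3: move forward 0/3 (blocked), now at (x=7, y=0)
  R: turn right, now facing South
  L: turn left, now facing East
  F1: move forward 0/1 (blocked), now at (x=7, y=0)
  F5: move forward 0/5 (blocked), now at (x=7, y=0)
  F1: move forward 0/1 (blocked), now at (x=7, y=0)
  R: turn right, now facing South
Final: (x=7, y=0), facing South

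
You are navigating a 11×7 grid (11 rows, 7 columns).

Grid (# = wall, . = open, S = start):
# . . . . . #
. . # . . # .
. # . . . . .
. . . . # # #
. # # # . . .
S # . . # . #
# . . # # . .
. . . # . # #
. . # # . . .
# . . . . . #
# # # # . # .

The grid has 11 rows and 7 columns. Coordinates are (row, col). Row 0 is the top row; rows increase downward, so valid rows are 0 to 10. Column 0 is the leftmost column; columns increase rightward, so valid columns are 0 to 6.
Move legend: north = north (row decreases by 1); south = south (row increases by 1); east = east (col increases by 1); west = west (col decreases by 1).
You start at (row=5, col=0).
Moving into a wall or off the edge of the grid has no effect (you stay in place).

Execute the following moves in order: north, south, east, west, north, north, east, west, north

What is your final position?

Start: (row=5, col=0)
  north (north): (row=5, col=0) -> (row=4, col=0)
  south (south): (row=4, col=0) -> (row=5, col=0)
  east (east): blocked, stay at (row=5, col=0)
  west (west): blocked, stay at (row=5, col=0)
  north (north): (row=5, col=0) -> (row=4, col=0)
  north (north): (row=4, col=0) -> (row=3, col=0)
  east (east): (row=3, col=0) -> (row=3, col=1)
  west (west): (row=3, col=1) -> (row=3, col=0)
  north (north): (row=3, col=0) -> (row=2, col=0)
Final: (row=2, col=0)

Answer: Final position: (row=2, col=0)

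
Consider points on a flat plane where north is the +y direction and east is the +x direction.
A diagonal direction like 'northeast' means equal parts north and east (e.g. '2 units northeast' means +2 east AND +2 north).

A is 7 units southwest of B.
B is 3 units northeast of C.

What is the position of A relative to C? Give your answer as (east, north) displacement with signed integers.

Place C at the origin (east=0, north=0).
  B is 3 units northeast of C: delta (east=+3, north=+3); B at (east=3, north=3).
  A is 7 units southwest of B: delta (east=-7, north=-7); A at (east=-4, north=-4).
Therefore A relative to C: (east=-4, north=-4).

Answer: A is at (east=-4, north=-4) relative to C.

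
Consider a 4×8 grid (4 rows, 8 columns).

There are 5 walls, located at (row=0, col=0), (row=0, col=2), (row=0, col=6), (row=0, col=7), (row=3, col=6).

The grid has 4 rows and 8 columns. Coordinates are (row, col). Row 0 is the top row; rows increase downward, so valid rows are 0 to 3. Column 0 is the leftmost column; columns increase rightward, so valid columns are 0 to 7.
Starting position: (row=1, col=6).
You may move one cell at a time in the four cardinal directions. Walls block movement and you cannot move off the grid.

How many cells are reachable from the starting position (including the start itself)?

BFS flood-fill from (row=1, col=6):
  Distance 0: (row=1, col=6)
  Distance 1: (row=1, col=5), (row=1, col=7), (row=2, col=6)
  Distance 2: (row=0, col=5), (row=1, col=4), (row=2, col=5), (row=2, col=7)
  Distance 3: (row=0, col=4), (row=1, col=3), (row=2, col=4), (row=3, col=5), (row=3, col=7)
  Distance 4: (row=0, col=3), (row=1, col=2), (row=2, col=3), (row=3, col=4)
  Distance 5: (row=1, col=1), (row=2, col=2), (row=3, col=3)
  Distance 6: (row=0, col=1), (row=1, col=0), (row=2, col=1), (row=3, col=2)
  Distance 7: (row=2, col=0), (row=3, col=1)
  Distance 8: (row=3, col=0)
Total reachable: 27 (grid has 27 open cells total)

Answer: Reachable cells: 27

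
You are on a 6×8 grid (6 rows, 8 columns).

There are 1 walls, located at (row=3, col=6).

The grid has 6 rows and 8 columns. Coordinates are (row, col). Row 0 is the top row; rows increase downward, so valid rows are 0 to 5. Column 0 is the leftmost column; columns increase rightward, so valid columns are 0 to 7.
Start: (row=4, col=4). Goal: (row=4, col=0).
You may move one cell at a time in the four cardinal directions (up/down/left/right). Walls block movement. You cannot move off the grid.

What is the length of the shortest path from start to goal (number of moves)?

Answer: Shortest path length: 4

Derivation:
BFS from (row=4, col=4) until reaching (row=4, col=0):
  Distance 0: (row=4, col=4)
  Distance 1: (row=3, col=4), (row=4, col=3), (row=4, col=5), (row=5, col=4)
  Distance 2: (row=2, col=4), (row=3, col=3), (row=3, col=5), (row=4, col=2), (row=4, col=6), (row=5, col=3), (row=5, col=5)
  Distance 3: (row=1, col=4), (row=2, col=3), (row=2, col=5), (row=3, col=2), (row=4, col=1), (row=4, col=7), (row=5, col=2), (row=5, col=6)
  Distance 4: (row=0, col=4), (row=1, col=3), (row=1, col=5), (row=2, col=2), (row=2, col=6), (row=3, col=1), (row=3, col=7), (row=4, col=0), (row=5, col=1), (row=5, col=7)  <- goal reached here
One shortest path (4 moves): (row=4, col=4) -> (row=4, col=3) -> (row=4, col=2) -> (row=4, col=1) -> (row=4, col=0)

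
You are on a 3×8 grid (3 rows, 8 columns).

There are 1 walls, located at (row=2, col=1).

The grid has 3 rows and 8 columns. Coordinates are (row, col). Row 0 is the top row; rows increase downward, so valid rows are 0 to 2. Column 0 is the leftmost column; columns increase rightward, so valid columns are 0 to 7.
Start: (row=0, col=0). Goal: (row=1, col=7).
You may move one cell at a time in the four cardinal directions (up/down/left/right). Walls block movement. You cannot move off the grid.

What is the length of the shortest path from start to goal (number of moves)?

Answer: Shortest path length: 8

Derivation:
BFS from (row=0, col=0) until reaching (row=1, col=7):
  Distance 0: (row=0, col=0)
  Distance 1: (row=0, col=1), (row=1, col=0)
  Distance 2: (row=0, col=2), (row=1, col=1), (row=2, col=0)
  Distance 3: (row=0, col=3), (row=1, col=2)
  Distance 4: (row=0, col=4), (row=1, col=3), (row=2, col=2)
  Distance 5: (row=0, col=5), (row=1, col=4), (row=2, col=3)
  Distance 6: (row=0, col=6), (row=1, col=5), (row=2, col=4)
  Distance 7: (row=0, col=7), (row=1, col=6), (row=2, col=5)
  Distance 8: (row=1, col=7), (row=2, col=6)  <- goal reached here
One shortest path (8 moves): (row=0, col=0) -> (row=0, col=1) -> (row=0, col=2) -> (row=0, col=3) -> (row=0, col=4) -> (row=0, col=5) -> (row=0, col=6) -> (row=0, col=7) -> (row=1, col=7)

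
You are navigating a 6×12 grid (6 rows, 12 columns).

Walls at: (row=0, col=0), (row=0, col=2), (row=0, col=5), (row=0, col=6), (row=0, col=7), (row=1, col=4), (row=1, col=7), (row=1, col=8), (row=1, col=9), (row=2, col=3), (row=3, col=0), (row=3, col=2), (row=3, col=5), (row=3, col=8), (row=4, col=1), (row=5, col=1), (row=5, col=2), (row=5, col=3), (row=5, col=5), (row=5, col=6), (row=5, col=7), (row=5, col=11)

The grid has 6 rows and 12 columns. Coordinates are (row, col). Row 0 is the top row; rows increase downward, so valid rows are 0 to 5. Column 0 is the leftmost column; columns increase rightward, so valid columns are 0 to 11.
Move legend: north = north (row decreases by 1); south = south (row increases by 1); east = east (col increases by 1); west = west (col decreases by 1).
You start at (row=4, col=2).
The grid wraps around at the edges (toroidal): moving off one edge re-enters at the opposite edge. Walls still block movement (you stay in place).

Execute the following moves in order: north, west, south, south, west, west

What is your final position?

Start: (row=4, col=2)
  north (north): blocked, stay at (row=4, col=2)
  west (west): blocked, stay at (row=4, col=2)
  south (south): blocked, stay at (row=4, col=2)
  south (south): blocked, stay at (row=4, col=2)
  west (west): blocked, stay at (row=4, col=2)
  west (west): blocked, stay at (row=4, col=2)
Final: (row=4, col=2)

Answer: Final position: (row=4, col=2)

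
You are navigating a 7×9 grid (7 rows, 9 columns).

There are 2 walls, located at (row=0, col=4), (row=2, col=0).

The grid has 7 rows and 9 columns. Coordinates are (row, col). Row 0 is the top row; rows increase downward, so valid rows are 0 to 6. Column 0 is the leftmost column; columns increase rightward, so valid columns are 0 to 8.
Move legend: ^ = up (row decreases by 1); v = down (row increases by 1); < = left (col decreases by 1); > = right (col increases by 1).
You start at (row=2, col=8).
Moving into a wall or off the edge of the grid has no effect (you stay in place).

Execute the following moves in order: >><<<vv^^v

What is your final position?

Answer: Final position: (row=3, col=5)

Derivation:
Start: (row=2, col=8)
  > (right): blocked, stay at (row=2, col=8)
  > (right): blocked, stay at (row=2, col=8)
  < (left): (row=2, col=8) -> (row=2, col=7)
  < (left): (row=2, col=7) -> (row=2, col=6)
  < (left): (row=2, col=6) -> (row=2, col=5)
  v (down): (row=2, col=5) -> (row=3, col=5)
  v (down): (row=3, col=5) -> (row=4, col=5)
  ^ (up): (row=4, col=5) -> (row=3, col=5)
  ^ (up): (row=3, col=5) -> (row=2, col=5)
  v (down): (row=2, col=5) -> (row=3, col=5)
Final: (row=3, col=5)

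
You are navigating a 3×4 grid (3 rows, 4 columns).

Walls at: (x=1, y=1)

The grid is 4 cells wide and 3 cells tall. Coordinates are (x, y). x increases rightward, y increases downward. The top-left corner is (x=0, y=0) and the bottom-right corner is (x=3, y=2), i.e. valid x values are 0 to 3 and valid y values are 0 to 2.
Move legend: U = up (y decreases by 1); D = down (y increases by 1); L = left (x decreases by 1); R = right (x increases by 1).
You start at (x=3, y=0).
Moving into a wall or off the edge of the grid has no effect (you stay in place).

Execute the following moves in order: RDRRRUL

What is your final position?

Start: (x=3, y=0)
  R (right): blocked, stay at (x=3, y=0)
  D (down): (x=3, y=0) -> (x=3, y=1)
  [×3]R (right): blocked, stay at (x=3, y=1)
  U (up): (x=3, y=1) -> (x=3, y=0)
  L (left): (x=3, y=0) -> (x=2, y=0)
Final: (x=2, y=0)

Answer: Final position: (x=2, y=0)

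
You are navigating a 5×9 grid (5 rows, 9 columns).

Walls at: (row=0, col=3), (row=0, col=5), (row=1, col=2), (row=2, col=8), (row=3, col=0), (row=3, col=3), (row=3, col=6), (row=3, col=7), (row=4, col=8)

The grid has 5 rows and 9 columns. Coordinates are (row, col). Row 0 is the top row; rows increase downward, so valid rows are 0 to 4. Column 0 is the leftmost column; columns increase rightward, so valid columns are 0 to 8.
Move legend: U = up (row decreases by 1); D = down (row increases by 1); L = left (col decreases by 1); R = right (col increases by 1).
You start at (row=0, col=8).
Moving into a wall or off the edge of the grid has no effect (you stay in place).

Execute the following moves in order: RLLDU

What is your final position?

Answer: Final position: (row=0, col=6)

Derivation:
Start: (row=0, col=8)
  R (right): blocked, stay at (row=0, col=8)
  L (left): (row=0, col=8) -> (row=0, col=7)
  L (left): (row=0, col=7) -> (row=0, col=6)
  D (down): (row=0, col=6) -> (row=1, col=6)
  U (up): (row=1, col=6) -> (row=0, col=6)
Final: (row=0, col=6)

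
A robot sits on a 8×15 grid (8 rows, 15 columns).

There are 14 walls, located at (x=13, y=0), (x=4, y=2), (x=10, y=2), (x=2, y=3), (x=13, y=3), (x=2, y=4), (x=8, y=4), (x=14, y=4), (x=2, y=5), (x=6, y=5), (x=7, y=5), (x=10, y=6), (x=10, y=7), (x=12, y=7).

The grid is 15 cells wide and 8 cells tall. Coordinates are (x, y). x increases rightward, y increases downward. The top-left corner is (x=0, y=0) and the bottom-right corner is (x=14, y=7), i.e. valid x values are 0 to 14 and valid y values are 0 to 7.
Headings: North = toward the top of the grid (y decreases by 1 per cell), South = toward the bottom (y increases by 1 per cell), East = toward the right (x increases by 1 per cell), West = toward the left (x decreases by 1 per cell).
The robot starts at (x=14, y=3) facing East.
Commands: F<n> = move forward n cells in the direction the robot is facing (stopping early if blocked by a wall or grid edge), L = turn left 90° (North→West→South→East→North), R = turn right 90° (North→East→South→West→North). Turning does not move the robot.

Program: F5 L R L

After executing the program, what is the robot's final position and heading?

Answer: Final position: (x=14, y=3), facing North

Derivation:
Start: (x=14, y=3), facing East
  F5: move forward 0/5 (blocked), now at (x=14, y=3)
  L: turn left, now facing North
  R: turn right, now facing East
  L: turn left, now facing North
Final: (x=14, y=3), facing North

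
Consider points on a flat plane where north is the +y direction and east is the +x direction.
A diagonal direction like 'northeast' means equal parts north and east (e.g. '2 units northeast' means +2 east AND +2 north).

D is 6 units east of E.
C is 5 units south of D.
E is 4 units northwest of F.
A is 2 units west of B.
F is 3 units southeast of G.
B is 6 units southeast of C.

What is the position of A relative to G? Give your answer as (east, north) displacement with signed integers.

Answer: A is at (east=9, north=-10) relative to G.

Derivation:
Place G at the origin (east=0, north=0).
  F is 3 units southeast of G: delta (east=+3, north=-3); F at (east=3, north=-3).
  E is 4 units northwest of F: delta (east=-4, north=+4); E at (east=-1, north=1).
  D is 6 units east of E: delta (east=+6, north=+0); D at (east=5, north=1).
  C is 5 units south of D: delta (east=+0, north=-5); C at (east=5, north=-4).
  B is 6 units southeast of C: delta (east=+6, north=-6); B at (east=11, north=-10).
  A is 2 units west of B: delta (east=-2, north=+0); A at (east=9, north=-10).
Therefore A relative to G: (east=9, north=-10).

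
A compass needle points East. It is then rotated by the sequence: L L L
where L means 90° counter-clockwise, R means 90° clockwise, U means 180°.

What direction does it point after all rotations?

Start: East
  L (left (90° counter-clockwise)) -> North
  L (left (90° counter-clockwise)) -> West
  L (left (90° counter-clockwise)) -> South
Final: South

Answer: Final heading: South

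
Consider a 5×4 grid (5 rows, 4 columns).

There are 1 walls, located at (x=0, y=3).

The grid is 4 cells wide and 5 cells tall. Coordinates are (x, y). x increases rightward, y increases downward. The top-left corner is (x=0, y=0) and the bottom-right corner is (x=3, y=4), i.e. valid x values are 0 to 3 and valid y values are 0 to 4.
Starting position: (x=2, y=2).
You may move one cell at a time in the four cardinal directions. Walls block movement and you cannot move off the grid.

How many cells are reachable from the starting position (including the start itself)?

Answer: Reachable cells: 19

Derivation:
BFS flood-fill from (x=2, y=2):
  Distance 0: (x=2, y=2)
  Distance 1: (x=2, y=1), (x=1, y=2), (x=3, y=2), (x=2, y=3)
  Distance 2: (x=2, y=0), (x=1, y=1), (x=3, y=1), (x=0, y=2), (x=1, y=3), (x=3, y=3), (x=2, y=4)
  Distance 3: (x=1, y=0), (x=3, y=0), (x=0, y=1), (x=1, y=4), (x=3, y=4)
  Distance 4: (x=0, y=0), (x=0, y=4)
Total reachable: 19 (grid has 19 open cells total)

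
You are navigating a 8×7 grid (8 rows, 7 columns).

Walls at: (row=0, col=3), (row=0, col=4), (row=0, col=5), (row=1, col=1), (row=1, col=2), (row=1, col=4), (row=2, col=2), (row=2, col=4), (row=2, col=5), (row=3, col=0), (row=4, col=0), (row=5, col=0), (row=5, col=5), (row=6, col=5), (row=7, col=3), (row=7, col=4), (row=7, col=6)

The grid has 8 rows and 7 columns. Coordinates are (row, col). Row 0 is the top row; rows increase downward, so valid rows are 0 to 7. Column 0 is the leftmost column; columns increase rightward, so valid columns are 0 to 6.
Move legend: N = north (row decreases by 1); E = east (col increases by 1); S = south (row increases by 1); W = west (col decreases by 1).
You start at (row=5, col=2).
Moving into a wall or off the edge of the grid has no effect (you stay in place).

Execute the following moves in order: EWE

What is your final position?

Start: (row=5, col=2)
  E (east): (row=5, col=2) -> (row=5, col=3)
  W (west): (row=5, col=3) -> (row=5, col=2)
  E (east): (row=5, col=2) -> (row=5, col=3)
Final: (row=5, col=3)

Answer: Final position: (row=5, col=3)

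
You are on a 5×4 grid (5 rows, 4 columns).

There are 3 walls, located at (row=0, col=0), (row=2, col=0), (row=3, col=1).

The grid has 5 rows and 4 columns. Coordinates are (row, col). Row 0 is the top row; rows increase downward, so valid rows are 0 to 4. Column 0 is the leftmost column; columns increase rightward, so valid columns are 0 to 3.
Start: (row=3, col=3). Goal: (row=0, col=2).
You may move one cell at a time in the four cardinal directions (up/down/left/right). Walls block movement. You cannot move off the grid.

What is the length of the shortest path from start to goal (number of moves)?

BFS from (row=3, col=3) until reaching (row=0, col=2):
  Distance 0: (row=3, col=3)
  Distance 1: (row=2, col=3), (row=3, col=2), (row=4, col=3)
  Distance 2: (row=1, col=3), (row=2, col=2), (row=4, col=2)
  Distance 3: (row=0, col=3), (row=1, col=2), (row=2, col=1), (row=4, col=1)
  Distance 4: (row=0, col=2), (row=1, col=1), (row=4, col=0)  <- goal reached here
One shortest path (4 moves): (row=3, col=3) -> (row=3, col=2) -> (row=2, col=2) -> (row=1, col=2) -> (row=0, col=2)

Answer: Shortest path length: 4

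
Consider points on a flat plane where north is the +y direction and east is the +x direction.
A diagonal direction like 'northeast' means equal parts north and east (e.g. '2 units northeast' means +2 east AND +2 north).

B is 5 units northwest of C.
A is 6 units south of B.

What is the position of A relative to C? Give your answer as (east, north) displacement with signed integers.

Answer: A is at (east=-5, north=-1) relative to C.

Derivation:
Place C at the origin (east=0, north=0).
  B is 5 units northwest of C: delta (east=-5, north=+5); B at (east=-5, north=5).
  A is 6 units south of B: delta (east=+0, north=-6); A at (east=-5, north=-1).
Therefore A relative to C: (east=-5, north=-1).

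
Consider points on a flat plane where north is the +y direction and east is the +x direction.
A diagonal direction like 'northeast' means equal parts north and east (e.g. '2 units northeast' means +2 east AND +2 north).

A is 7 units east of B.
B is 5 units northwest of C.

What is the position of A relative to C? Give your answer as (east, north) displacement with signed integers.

Place C at the origin (east=0, north=0).
  B is 5 units northwest of C: delta (east=-5, north=+5); B at (east=-5, north=5).
  A is 7 units east of B: delta (east=+7, north=+0); A at (east=2, north=5).
Therefore A relative to C: (east=2, north=5).

Answer: A is at (east=2, north=5) relative to C.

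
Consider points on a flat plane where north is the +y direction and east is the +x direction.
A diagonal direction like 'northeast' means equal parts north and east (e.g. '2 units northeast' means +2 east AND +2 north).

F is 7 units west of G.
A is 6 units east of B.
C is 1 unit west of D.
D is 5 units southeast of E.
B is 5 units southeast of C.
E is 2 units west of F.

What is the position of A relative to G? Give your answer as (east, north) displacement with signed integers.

Answer: A is at (east=6, north=-10) relative to G.

Derivation:
Place G at the origin (east=0, north=0).
  F is 7 units west of G: delta (east=-7, north=+0); F at (east=-7, north=0).
  E is 2 units west of F: delta (east=-2, north=+0); E at (east=-9, north=0).
  D is 5 units southeast of E: delta (east=+5, north=-5); D at (east=-4, north=-5).
  C is 1 unit west of D: delta (east=-1, north=+0); C at (east=-5, north=-5).
  B is 5 units southeast of C: delta (east=+5, north=-5); B at (east=0, north=-10).
  A is 6 units east of B: delta (east=+6, north=+0); A at (east=6, north=-10).
Therefore A relative to G: (east=6, north=-10).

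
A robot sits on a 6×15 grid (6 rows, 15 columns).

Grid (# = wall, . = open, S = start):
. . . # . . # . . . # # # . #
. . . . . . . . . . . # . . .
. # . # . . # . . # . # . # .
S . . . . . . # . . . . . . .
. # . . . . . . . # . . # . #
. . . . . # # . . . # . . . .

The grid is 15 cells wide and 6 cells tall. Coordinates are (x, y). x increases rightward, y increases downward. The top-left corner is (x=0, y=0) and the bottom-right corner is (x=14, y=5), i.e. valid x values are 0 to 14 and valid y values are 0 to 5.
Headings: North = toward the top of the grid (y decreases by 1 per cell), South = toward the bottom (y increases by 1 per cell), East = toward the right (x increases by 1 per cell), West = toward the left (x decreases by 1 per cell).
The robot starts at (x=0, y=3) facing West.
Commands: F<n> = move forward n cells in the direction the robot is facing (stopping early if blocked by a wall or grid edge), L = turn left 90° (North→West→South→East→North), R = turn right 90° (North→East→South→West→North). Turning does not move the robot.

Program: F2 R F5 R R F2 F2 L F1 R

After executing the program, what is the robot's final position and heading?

Answer: Final position: (x=0, y=4), facing South

Derivation:
Start: (x=0, y=3), facing West
  F2: move forward 0/2 (blocked), now at (x=0, y=3)
  R: turn right, now facing North
  F5: move forward 3/5 (blocked), now at (x=0, y=0)
  R: turn right, now facing East
  R: turn right, now facing South
  F2: move forward 2, now at (x=0, y=2)
  F2: move forward 2, now at (x=0, y=4)
  L: turn left, now facing East
  F1: move forward 0/1 (blocked), now at (x=0, y=4)
  R: turn right, now facing South
Final: (x=0, y=4), facing South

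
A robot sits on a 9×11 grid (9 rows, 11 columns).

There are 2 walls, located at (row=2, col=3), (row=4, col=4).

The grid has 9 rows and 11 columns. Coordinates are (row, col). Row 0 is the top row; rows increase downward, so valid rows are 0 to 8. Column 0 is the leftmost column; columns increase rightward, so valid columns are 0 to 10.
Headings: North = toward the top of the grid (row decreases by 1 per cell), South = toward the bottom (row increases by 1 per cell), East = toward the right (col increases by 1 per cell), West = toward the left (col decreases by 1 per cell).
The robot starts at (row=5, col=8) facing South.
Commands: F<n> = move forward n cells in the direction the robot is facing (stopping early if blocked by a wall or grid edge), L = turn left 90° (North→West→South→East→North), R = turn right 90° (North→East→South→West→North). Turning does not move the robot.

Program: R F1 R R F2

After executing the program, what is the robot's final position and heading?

Start: (row=5, col=8), facing South
  R: turn right, now facing West
  F1: move forward 1, now at (row=5, col=7)
  R: turn right, now facing North
  R: turn right, now facing East
  F2: move forward 2, now at (row=5, col=9)
Final: (row=5, col=9), facing East

Answer: Final position: (row=5, col=9), facing East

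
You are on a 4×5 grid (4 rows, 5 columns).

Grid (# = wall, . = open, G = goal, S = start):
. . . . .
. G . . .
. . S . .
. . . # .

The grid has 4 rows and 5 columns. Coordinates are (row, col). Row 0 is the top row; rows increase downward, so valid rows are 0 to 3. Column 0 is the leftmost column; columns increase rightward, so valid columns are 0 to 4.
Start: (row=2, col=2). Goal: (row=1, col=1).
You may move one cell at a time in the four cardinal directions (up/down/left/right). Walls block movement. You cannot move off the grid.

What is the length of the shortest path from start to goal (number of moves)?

Answer: Shortest path length: 2

Derivation:
BFS from (row=2, col=2) until reaching (row=1, col=1):
  Distance 0: (row=2, col=2)
  Distance 1: (row=1, col=2), (row=2, col=1), (row=2, col=3), (row=3, col=2)
  Distance 2: (row=0, col=2), (row=1, col=1), (row=1, col=3), (row=2, col=0), (row=2, col=4), (row=3, col=1)  <- goal reached here
One shortest path (2 moves): (row=2, col=2) -> (row=2, col=1) -> (row=1, col=1)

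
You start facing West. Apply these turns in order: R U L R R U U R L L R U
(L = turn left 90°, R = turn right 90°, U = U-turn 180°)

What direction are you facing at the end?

Answer: Final heading: East

Derivation:
Start: West
  R (right (90° clockwise)) -> North
  U (U-turn (180°)) -> South
  L (left (90° counter-clockwise)) -> East
  R (right (90° clockwise)) -> South
  R (right (90° clockwise)) -> West
  U (U-turn (180°)) -> East
  U (U-turn (180°)) -> West
  R (right (90° clockwise)) -> North
  L (left (90° counter-clockwise)) -> West
  L (left (90° counter-clockwise)) -> South
  R (right (90° clockwise)) -> West
  U (U-turn (180°)) -> East
Final: East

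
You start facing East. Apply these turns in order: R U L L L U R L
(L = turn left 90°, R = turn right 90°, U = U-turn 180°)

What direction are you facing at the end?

Answer: Final heading: West

Derivation:
Start: East
  R (right (90° clockwise)) -> South
  U (U-turn (180°)) -> North
  L (left (90° counter-clockwise)) -> West
  L (left (90° counter-clockwise)) -> South
  L (left (90° counter-clockwise)) -> East
  U (U-turn (180°)) -> West
  R (right (90° clockwise)) -> North
  L (left (90° counter-clockwise)) -> West
Final: West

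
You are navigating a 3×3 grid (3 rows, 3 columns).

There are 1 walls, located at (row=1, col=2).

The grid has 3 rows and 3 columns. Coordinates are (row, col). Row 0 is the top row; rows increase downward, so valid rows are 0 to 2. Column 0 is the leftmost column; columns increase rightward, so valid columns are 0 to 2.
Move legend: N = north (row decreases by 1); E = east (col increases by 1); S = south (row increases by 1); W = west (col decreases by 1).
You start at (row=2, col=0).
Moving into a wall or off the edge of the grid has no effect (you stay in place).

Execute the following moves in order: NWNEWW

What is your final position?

Answer: Final position: (row=0, col=0)

Derivation:
Start: (row=2, col=0)
  N (north): (row=2, col=0) -> (row=1, col=0)
  W (west): blocked, stay at (row=1, col=0)
  N (north): (row=1, col=0) -> (row=0, col=0)
  E (east): (row=0, col=0) -> (row=0, col=1)
  W (west): (row=0, col=1) -> (row=0, col=0)
  W (west): blocked, stay at (row=0, col=0)
Final: (row=0, col=0)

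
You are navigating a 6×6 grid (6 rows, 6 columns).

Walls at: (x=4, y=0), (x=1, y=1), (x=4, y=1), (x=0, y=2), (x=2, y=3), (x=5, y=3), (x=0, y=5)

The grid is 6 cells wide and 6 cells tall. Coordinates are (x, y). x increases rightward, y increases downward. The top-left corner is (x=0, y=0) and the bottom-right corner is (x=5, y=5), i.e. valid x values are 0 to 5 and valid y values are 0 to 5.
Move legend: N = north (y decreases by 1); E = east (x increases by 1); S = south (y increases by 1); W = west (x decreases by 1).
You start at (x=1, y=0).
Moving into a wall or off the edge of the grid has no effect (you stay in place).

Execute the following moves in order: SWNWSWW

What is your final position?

Answer: Final position: (x=0, y=1)

Derivation:
Start: (x=1, y=0)
  S (south): blocked, stay at (x=1, y=0)
  W (west): (x=1, y=0) -> (x=0, y=0)
  N (north): blocked, stay at (x=0, y=0)
  W (west): blocked, stay at (x=0, y=0)
  S (south): (x=0, y=0) -> (x=0, y=1)
  W (west): blocked, stay at (x=0, y=1)
  W (west): blocked, stay at (x=0, y=1)
Final: (x=0, y=1)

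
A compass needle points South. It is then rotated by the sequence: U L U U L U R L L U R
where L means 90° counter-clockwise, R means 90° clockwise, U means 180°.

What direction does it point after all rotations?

Answer: Final heading: South

Derivation:
Start: South
  U (U-turn (180°)) -> North
  L (left (90° counter-clockwise)) -> West
  U (U-turn (180°)) -> East
  U (U-turn (180°)) -> West
  L (left (90° counter-clockwise)) -> South
  U (U-turn (180°)) -> North
  R (right (90° clockwise)) -> East
  L (left (90° counter-clockwise)) -> North
  L (left (90° counter-clockwise)) -> West
  U (U-turn (180°)) -> East
  R (right (90° clockwise)) -> South
Final: South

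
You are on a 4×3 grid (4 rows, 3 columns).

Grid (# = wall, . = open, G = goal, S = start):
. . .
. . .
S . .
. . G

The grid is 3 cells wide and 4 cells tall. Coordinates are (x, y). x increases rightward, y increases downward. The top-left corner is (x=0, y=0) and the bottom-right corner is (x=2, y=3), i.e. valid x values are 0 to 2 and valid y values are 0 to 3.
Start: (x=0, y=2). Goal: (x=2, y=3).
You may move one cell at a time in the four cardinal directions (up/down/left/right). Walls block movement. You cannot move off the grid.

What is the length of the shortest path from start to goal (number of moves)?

BFS from (x=0, y=2) until reaching (x=2, y=3):
  Distance 0: (x=0, y=2)
  Distance 1: (x=0, y=1), (x=1, y=2), (x=0, y=3)
  Distance 2: (x=0, y=0), (x=1, y=1), (x=2, y=2), (x=1, y=3)
  Distance 3: (x=1, y=0), (x=2, y=1), (x=2, y=3)  <- goal reached here
One shortest path (3 moves): (x=0, y=2) -> (x=1, y=2) -> (x=2, y=2) -> (x=2, y=3)

Answer: Shortest path length: 3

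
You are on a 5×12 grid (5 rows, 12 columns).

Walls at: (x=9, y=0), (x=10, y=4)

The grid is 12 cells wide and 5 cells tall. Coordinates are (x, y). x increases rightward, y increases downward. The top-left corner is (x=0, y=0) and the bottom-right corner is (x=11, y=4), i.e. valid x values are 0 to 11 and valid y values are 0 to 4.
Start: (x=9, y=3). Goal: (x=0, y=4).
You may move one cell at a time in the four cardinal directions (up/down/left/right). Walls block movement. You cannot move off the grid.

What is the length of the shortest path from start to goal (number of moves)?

Answer: Shortest path length: 10

Derivation:
BFS from (x=9, y=3) until reaching (x=0, y=4):
  Distance 0: (x=9, y=3)
  Distance 1: (x=9, y=2), (x=8, y=3), (x=10, y=3), (x=9, y=4)
  Distance 2: (x=9, y=1), (x=8, y=2), (x=10, y=2), (x=7, y=3), (x=11, y=3), (x=8, y=4)
  Distance 3: (x=8, y=1), (x=10, y=1), (x=7, y=2), (x=11, y=2), (x=6, y=3), (x=7, y=4), (x=11, y=4)
  Distance 4: (x=8, y=0), (x=10, y=0), (x=7, y=1), (x=11, y=1), (x=6, y=2), (x=5, y=3), (x=6, y=4)
  Distance 5: (x=7, y=0), (x=11, y=0), (x=6, y=1), (x=5, y=2), (x=4, y=3), (x=5, y=4)
  Distance 6: (x=6, y=0), (x=5, y=1), (x=4, y=2), (x=3, y=3), (x=4, y=4)
  Distance 7: (x=5, y=0), (x=4, y=1), (x=3, y=2), (x=2, y=3), (x=3, y=4)
  Distance 8: (x=4, y=0), (x=3, y=1), (x=2, y=2), (x=1, y=3), (x=2, y=4)
  Distance 9: (x=3, y=0), (x=2, y=1), (x=1, y=2), (x=0, y=3), (x=1, y=4)
  Distance 10: (x=2, y=0), (x=1, y=1), (x=0, y=2), (x=0, y=4)  <- goal reached here
One shortest path (10 moves): (x=9, y=3) -> (x=8, y=3) -> (x=7, y=3) -> (x=6, y=3) -> (x=5, y=3) -> (x=4, y=3) -> (x=3, y=3) -> (x=2, y=3) -> (x=1, y=3) -> (x=0, y=3) -> (x=0, y=4)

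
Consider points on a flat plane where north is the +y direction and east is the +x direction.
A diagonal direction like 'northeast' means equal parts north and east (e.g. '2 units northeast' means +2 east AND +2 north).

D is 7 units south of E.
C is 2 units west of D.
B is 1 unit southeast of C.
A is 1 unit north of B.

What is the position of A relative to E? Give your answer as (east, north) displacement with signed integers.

Answer: A is at (east=-1, north=-7) relative to E.

Derivation:
Place E at the origin (east=0, north=0).
  D is 7 units south of E: delta (east=+0, north=-7); D at (east=0, north=-7).
  C is 2 units west of D: delta (east=-2, north=+0); C at (east=-2, north=-7).
  B is 1 unit southeast of C: delta (east=+1, north=-1); B at (east=-1, north=-8).
  A is 1 unit north of B: delta (east=+0, north=+1); A at (east=-1, north=-7).
Therefore A relative to E: (east=-1, north=-7).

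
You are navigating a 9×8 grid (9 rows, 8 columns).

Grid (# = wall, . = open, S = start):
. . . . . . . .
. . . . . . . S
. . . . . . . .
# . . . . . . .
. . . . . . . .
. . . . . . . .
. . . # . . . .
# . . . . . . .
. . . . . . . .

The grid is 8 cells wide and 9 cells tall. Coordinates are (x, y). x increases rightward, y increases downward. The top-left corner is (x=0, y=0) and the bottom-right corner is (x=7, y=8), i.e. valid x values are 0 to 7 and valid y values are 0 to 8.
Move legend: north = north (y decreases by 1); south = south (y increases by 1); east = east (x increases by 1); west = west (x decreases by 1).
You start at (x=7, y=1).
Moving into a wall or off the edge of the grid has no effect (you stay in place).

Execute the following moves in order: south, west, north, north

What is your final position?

Answer: Final position: (x=6, y=0)

Derivation:
Start: (x=7, y=1)
  south (south): (x=7, y=1) -> (x=7, y=2)
  west (west): (x=7, y=2) -> (x=6, y=2)
  north (north): (x=6, y=2) -> (x=6, y=1)
  north (north): (x=6, y=1) -> (x=6, y=0)
Final: (x=6, y=0)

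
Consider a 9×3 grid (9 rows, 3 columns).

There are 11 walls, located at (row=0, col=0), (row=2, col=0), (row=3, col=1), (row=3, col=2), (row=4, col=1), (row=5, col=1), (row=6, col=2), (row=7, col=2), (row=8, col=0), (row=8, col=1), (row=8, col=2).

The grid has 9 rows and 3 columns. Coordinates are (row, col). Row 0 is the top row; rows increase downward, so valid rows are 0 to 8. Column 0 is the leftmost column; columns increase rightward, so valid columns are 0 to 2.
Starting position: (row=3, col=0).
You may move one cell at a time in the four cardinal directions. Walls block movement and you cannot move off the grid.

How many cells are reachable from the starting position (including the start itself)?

Answer: Reachable cells: 7

Derivation:
BFS flood-fill from (row=3, col=0):
  Distance 0: (row=3, col=0)
  Distance 1: (row=4, col=0)
  Distance 2: (row=5, col=0)
  Distance 3: (row=6, col=0)
  Distance 4: (row=6, col=1), (row=7, col=0)
  Distance 5: (row=7, col=1)
Total reachable: 7 (grid has 16 open cells total)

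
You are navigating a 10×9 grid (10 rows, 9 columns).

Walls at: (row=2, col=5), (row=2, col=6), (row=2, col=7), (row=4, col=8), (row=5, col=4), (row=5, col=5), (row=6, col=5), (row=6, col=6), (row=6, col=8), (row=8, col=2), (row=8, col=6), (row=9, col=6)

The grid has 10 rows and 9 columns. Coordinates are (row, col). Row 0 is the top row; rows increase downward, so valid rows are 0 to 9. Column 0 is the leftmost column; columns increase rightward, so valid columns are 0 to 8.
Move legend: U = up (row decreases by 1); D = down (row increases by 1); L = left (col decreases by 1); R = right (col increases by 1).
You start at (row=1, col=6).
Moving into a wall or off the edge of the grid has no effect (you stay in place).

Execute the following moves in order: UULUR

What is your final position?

Answer: Final position: (row=0, col=6)

Derivation:
Start: (row=1, col=6)
  U (up): (row=1, col=6) -> (row=0, col=6)
  U (up): blocked, stay at (row=0, col=6)
  L (left): (row=0, col=6) -> (row=0, col=5)
  U (up): blocked, stay at (row=0, col=5)
  R (right): (row=0, col=5) -> (row=0, col=6)
Final: (row=0, col=6)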